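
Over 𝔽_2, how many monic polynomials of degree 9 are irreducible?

Gauss's count: N_{2}(9) = (1/9) Σ_{d|9} μ(9/d)·2^d.
Divisors of 9: 1, 3, 9; μ(9/d) for each: 0, -1, 1.
Σ = − 2^3 + 2^9 = 504.
N = 504/9 = 56.

56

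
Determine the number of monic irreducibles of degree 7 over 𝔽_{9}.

683280

By the necklace-counting formula, N_9(7) = (1/7) Σ_{d|7} μ(7/d)·9^d.
Divisors of 7: 1, 7; μ(7/d) for each: -1, 1.
Σ = − 9^1 + 9^7 = 4782960.
N = 4782960/7 = 683280.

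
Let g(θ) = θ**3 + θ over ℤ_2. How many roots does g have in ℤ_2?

Evaluate at each of the 2 elements of ℤ_2:
g(0) = 0 → root; g(1) = 0 → root.
Roots: {0, 1}.

2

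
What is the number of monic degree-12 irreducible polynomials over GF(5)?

x^(5^12) − x is the product of all monic irreducibles of degree dividing 12; Möbius inversion gives N = (1/12) Σ μ(12/d)·5^d.
Divisors of 12: 1, 2, 3, 4, 6, 12; μ(12/d) for each: 0, 1, 0, -1, -1, 1.
Σ = 5^2 − 5^4 − 5^6 + 5^12 = 244124400.
N = 244124400/12 = 20343700.

20343700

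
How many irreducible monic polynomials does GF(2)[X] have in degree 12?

x^(2^12) − x is the product of all monic irreducibles of degree dividing 12; Möbius inversion gives N = (1/12) Σ μ(12/d)·2^d.
Divisors of 12: 1, 2, 3, 4, 6, 12; μ(12/d) for each: 0, 1, 0, -1, -1, 1.
Σ = 2^2 − 2^4 − 2^6 + 2^12 = 4020.
N = 4020/12 = 335.

335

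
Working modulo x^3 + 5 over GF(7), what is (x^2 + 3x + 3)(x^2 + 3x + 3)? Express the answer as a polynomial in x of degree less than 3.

Multiply in GF(7)[x]: (x^2 + 3x + 3)·(x^2 + 3x + 3) = x^4 + 6x^3 + x^2 + 4x + 2.
Reduce using x^3 ≡ 2 (mod x^3 + 5).
Reduced: x^2 + 6x.

x^2 + 6x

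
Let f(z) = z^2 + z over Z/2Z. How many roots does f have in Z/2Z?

Evaluate at each of the 2 elements of Z/2Z:
f(0) = 0 → root; f(1) = 0 → root.
Roots: {0, 1}.

2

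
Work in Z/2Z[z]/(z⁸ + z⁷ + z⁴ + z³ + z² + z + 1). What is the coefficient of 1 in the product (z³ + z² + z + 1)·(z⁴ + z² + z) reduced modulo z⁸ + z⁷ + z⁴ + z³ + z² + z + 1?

0

Multiply in Z/2Z[z]: (z³ + z² + z + 1)·(z⁴ + z² + z) = z⁷ + z⁶ + z⁴ + z.
Reduced: z⁷ + z⁶ + z⁴ + z.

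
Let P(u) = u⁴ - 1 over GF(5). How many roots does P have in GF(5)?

4

Evaluate at each of the 5 elements of GF(5):
P(0) = 4; P(1) = 0 → root; P(2) = 0 → root; P(3) = 0 → root; P(4) = 0 → root.
Roots: {1, 2, 3, 4}.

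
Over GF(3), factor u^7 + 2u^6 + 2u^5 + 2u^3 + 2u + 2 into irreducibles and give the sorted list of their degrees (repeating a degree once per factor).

Write f(u) = u^7 + 2u^6 + 2u^5 + 2u^3 + 2u + 2.
Roots in GF(3): f(0) = 2; f(1) = 2; f(2) = 0 → root.
Linear factors from roots: (u + 1).
Complete factorization: f(u) = (u + 1)·(u^3 + 2u + 2)·(u^3 + u^2 + 2u + 1).
Factor degrees with multiplicity: 1 + 3 + 3 = 7.

1, 3, 3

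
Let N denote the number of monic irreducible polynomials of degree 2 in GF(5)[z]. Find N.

10

The number of monic irreducibles of degree 2 over GF(5) is (1/2)·Σ_{d∣2} μ(2/d) 5^d.
Divisors of 2: 1, 2; μ(2/d) for each: -1, 1.
Σ = − 5^1 + 5^2 = 20.
N = 20/2 = 10.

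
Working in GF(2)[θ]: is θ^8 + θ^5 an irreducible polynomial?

Write g(θ) = θ^8 + θ^5.
Check for roots in GF(2): g(0) = 0 → root; g(1) = 0 → root.
g(0) = 0, so (θ) divides g(θ); g is reducible.

No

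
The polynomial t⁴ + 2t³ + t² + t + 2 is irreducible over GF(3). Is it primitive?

Write f(t) = t⁴ + 2t³ + t² + t + 2.
|GF(3^4)^×| = 3^4 − 1 = 80. Prime factorization: 80 = 2^4·5.
f is primitive ⇔ t has order 80 in GF(3)[t]/(f), i.e. t^(80/q) ≠ 1 for each prime q | 80.
t^(40) mod f = 2.
t^(16) mod f = t³ + 1.
None equal 1, so t has full order 80; f is primitive.

Yes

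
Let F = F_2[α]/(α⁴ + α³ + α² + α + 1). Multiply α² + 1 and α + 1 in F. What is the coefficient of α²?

1

Multiply in F_2[α]: (α² + 1)·(α + 1) = α³ + α² + α + 1.
Reduced: α³ + α² + α + 1.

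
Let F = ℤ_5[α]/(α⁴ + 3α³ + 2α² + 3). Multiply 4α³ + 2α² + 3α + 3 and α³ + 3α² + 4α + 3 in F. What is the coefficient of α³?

0

Multiply in ℤ_5[α]: (4α³ + 2α² + 3α + 3)·(α³ + 3α² + 4α + 3) = 4α⁶ + 4α⁵ + 2α³ + 2α² + α + 4.
Reduce using α⁴ ≡ 2α³ + 3α² + 2 (mod α⁴ + 3α³ + 2α² + 3).
Reduced: 3α² + 1.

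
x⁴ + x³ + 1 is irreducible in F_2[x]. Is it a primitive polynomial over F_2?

Write f(x) = x⁴ + x³ + 1.
|GF(2^4)^×| = 2^4 − 1 = 15. Prime factorization: 15 = 3·5.
f is primitive ⇔ x has order 15 in GF(2)[x]/(f), i.e. x^(15/q) ≠ 1 for each prime q | 15.
x^(5) mod f = x³ + x + 1.
x^(3) mod f = x³.
None equal 1, so x has full order 15; f is primitive.

Yes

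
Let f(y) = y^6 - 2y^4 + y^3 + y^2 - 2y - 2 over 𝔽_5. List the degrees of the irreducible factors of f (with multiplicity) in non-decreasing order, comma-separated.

1, 2, 3

Roots in 𝔽_5: f(0) = 3; f(1) = 2; f(2) = 3; f(3) = 0 → root; f(4) = 4.
Linear factors from roots: (y + 2).
Complete factorization: f(y) = (y + 2)·(y^2 - 2)·(y^3 - 2y^2 - y - 2).
Factor degrees with multiplicity: 1 + 2 + 3 = 6.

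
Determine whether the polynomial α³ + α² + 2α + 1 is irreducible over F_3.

Yes

Write f(α) = α³ + α² + 2α + 1.
Check for roots in F_3: f(0) = 1; f(1) = 2; f(2) = 2.
No roots. A degree-3 polynomial over a field with no linear factor is irreducible.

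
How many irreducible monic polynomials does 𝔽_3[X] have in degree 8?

Gauss's count: N_{3}(8) = (1/8) Σ_{d|8} μ(8/d)·3^d.
Divisors of 8: 1, 2, 4, 8; μ(8/d) for each: 0, 0, -1, 1.
Σ = − 3^4 + 3^8 = 6480.
N = 6480/8 = 810.

810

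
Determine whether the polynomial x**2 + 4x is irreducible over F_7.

Write g(x) = x**2 + 4x.
Check for roots in F_7: g(0) = 0 → root; g(1) = 5; g(2) = 5; g(3) = 0 → root; g(4) = 4; g(5) = 3; g(6) = 4.
g(0) = 0, so (x) divides g(x); g is reducible.

No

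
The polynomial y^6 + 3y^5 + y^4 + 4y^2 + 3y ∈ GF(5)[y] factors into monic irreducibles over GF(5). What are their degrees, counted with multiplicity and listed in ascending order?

1, 1, 1, 1, 2

Write f(y) = y^6 + 3y^5 + y^4 + 4y^2 + 3y.
Roots in GF(5): f(0) = 0 → root; f(1) = 2; f(2) = 3; f(3) = 4; f(4) = 0 → root.
Linear factors from roots: (y), (y + 1).
Complete factorization: f(y) = (y)·(y + 1)^3·(y^2 + 3).
Factor degrees with multiplicity: 1 + 1 + 1 + 1 + 2 = 6.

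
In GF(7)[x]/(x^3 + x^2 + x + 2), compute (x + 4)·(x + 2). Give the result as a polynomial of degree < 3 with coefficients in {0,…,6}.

x^2 + 6x + 1

Multiply in GF(7)[x]: (x + 4)·(x + 2) = x^2 + 6x + 1.
Reduced: x^2 + 6x + 1.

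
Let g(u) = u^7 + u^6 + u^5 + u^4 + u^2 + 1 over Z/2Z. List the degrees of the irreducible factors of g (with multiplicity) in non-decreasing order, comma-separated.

Roots in Z/2Z: g(0) = 1; g(1) = 0 → root.
Linear factors from roots: (u + 1).
Complete factorization: g(u) = (u + 1)^2·(u^2 + u + 1)·(u^3 + u + 1).
Factor degrees with multiplicity: 1 + 1 + 2 + 3 = 7.

1, 1, 2, 3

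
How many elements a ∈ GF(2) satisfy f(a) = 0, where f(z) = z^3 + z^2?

Evaluate at each of the 2 elements of GF(2):
f(0) = 0 → root; f(1) = 0 → root.
Roots: {0, 1}.

2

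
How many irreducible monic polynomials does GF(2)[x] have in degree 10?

Gauss's count: N_{2}(10) = (1/10) Σ_{d|10} μ(10/d)·2^d.
Divisors of 10: 1, 2, 5, 10; μ(10/d) for each: 1, -1, -1, 1.
Σ = 2^1 − 2^2 − 2^5 + 2^10 = 990.
N = 990/10 = 99.

99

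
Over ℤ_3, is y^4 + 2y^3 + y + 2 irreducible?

No

Write h(y) = y^4 + 2y^3 + y + 2.
Check for roots in ℤ_3: h(0) = 2; h(1) = 0 → root; h(2) = 0 → root.
h(1) = 0, so (y − 1) divides h(y); h is reducible.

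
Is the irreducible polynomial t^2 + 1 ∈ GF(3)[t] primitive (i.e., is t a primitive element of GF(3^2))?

No

Write f(t) = t^2 + 1.
|GF(3^2)^×| = 3^2 − 1 = 8. Prime factorization: 8 = 2^3.
f is primitive ⇔ t has order 8 in GF(3)[t]/(f), i.e. t^(8/q) ≠ 1 for each prime q | 8.
t^(4) mod f = 1
Since t^(4) = 1, the order of t divides 4 < 8; not primitive.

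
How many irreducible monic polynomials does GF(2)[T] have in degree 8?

The number of monic irreducibles of degree 8 over GF(2) is (1/8)·Σ_{d∣8} μ(8/d) 2^d.
Divisors of 8: 1, 2, 4, 8; μ(8/d) for each: 0, 0, -1, 1.
Σ = − 2^4 + 2^8 = 240.
N = 240/8 = 30.

30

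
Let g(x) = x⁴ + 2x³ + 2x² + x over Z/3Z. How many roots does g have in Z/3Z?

Evaluate at each of the 3 elements of Z/3Z:
g(0) = 0 → root; g(1) = 0 → root; g(2) = 0 → root.
Roots: {0, 1, 2}.

3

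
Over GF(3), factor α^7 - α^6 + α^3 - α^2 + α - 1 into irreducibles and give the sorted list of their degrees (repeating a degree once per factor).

1, 1, 1, 4

Write g(α) = α^7 - α^6 + α^3 - α^2 + α - 1.
Roots in GF(3): g(0) = 2; g(1) = 0 → root; g(2) = 0 → root.
Linear factors from roots: (α - 1), (α + 1).
Complete factorization: g(α) = (α + 1)·(α - 1)^2·(α^4 + α^2 - 1).
Factor degrees with multiplicity: 1 + 1 + 1 + 4 = 7.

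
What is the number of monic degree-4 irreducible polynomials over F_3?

By the necklace-counting formula, N_3(4) = (1/4) Σ_{d|4} μ(4/d)·3^d.
Divisors of 4: 1, 2, 4; μ(4/d) for each: 0, -1, 1.
Σ = − 3^2 + 3^4 = 72.
N = 72/4 = 18.

18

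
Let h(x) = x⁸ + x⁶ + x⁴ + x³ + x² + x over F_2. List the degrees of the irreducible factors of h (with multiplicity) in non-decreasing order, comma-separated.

Roots in F_2: h(0) = 0 → root; h(1) = 0 → root.
Linear factors from roots: (x), (x + 1).
Complete factorization: h(x) = (x)·(x + 1)^2·(x² + x + 1)·(x³ + x² + 1).
Factor degrees with multiplicity: 1 + 1 + 1 + 2 + 3 = 8.

1, 1, 1, 2, 3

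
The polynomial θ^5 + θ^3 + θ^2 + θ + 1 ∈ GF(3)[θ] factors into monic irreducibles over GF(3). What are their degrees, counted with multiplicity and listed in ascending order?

Write g(θ) = θ^5 + θ^3 + θ^2 + θ + 1.
Roots in GF(3): g(0) = 1; g(1) = 2; g(2) = 2.
Complete factorization: g(θ) = (θ^2 - θ - 1)·(θ^3 + θ^2 - 1).
Factor degrees with multiplicity: 2 + 3 = 5.

2, 3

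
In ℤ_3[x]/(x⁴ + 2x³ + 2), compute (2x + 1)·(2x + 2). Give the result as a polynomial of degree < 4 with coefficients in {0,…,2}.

Multiply in ℤ_3[x]: (2x + 1)·(2x + 2) = x² + 2.
Reduced: x² + 2.

x^2 + 2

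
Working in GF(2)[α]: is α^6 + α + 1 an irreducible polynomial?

Write f(α) = α^6 + α + 1.
Check for roots in GF(2): f(0) = 1; f(1) = 1.
No roots, so no linear factors.
Monic irreducibles of degree 2 over GF(2): α^2 + α + 1.
None of them divide f (all give nonzero remainder).
Monic irreducibles of degree 3 over GF(2): α^3 + α + 1, α^3 + α^2 + 1.
None of them divide f (all give nonzero remainder).
No irreducible factor of degree ≤ 3 exists, so f is irreducible over GF(2).

Yes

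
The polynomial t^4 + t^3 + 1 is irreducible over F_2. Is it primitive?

Write f(t) = t^4 + t^3 + 1.
|GF(2^4)^×| = 2^4 − 1 = 15. Prime factorization: 15 = 3·5.
f is primitive ⇔ t has order 15 in GF(2)[t]/(f), i.e. t^(15/q) ≠ 1 for each prime q | 15.
t^(5) mod f = t^3 + t + 1.
t^(3) mod f = t^3.
None equal 1, so t has full order 15; f is primitive.

Yes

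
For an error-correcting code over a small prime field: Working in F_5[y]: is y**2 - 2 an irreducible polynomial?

Yes

Write m(y) = y**2 - 2.
Check for roots in F_5: m(0) = 3; m(1) = 4; m(2) = 2; m(3) = 2; m(4) = 4.
No roots. A degree-2 polynomial over a field with no linear factor is irreducible.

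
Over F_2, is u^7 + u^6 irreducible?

No

Write g(u) = u^7 + u^6.
Check for roots in F_2: g(0) = 0 → root; g(1) = 0 → root.
g(0) = 0, so (u) divides g(u); g is reducible.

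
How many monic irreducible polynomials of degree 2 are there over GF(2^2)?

6

x^(4^2) − x is the product of all monic irreducibles of degree dividing 2; Möbius inversion gives N = (1/2) Σ μ(2/d)·4^d.
Divisors of 2: 1, 2; μ(2/d) for each: -1, 1.
Σ = − 4^1 + 4^2 = 12.
N = 12/2 = 6.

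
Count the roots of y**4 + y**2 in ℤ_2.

2

Write g(y) = y**4 + y**2.
Evaluate at each of the 2 elements of ℤ_2:
g(0) = 0 → root; g(1) = 0 → root.
Roots: {0, 1}.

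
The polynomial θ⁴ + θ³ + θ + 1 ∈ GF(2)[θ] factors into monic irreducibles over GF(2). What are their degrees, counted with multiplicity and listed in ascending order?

1, 1, 2

Write f(θ) = θ⁴ + θ³ + θ + 1.
Roots in GF(2): f(0) = 1; f(1) = 0 → root.
Linear factors from roots: (θ + 1).
Complete factorization: f(θ) = (θ + 1)^2·(θ² + θ + 1).
Factor degrees with multiplicity: 1 + 1 + 2 = 4.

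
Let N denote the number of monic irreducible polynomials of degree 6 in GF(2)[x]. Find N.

9

x^(2^6) − x is the product of all monic irreducibles of degree dividing 6; Möbius inversion gives N = (1/6) Σ μ(6/d)·2^d.
Divisors of 6: 1, 2, 3, 6; μ(6/d) for each: 1, -1, -1, 1.
Σ = 2^1 − 2^2 − 2^3 + 2^6 = 54.
N = 54/6 = 9.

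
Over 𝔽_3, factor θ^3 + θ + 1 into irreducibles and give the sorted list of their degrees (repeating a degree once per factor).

Write h(θ) = θ^3 + θ + 1.
Roots in 𝔽_3: h(0) = 1; h(1) = 0 → root; h(2) = 2.
Linear factors from roots: (θ + 2).
Complete factorization: h(θ) = (θ + 2)·(θ^2 + θ + 2).
Factor degrees with multiplicity: 1 + 2 = 3.

1, 2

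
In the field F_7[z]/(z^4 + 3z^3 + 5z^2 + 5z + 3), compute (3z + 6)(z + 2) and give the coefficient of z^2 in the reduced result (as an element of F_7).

Multiply in F_7[z]: (3z + 6)·(z + 2) = 3z^2 + 5z + 5.
Reduced: 3z^2 + 5z + 5.

3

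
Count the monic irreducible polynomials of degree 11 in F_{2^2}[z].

381300

Gauss's count: N_{4}(11) = (1/11) Σ_{d|11} μ(11/d)·4^d.
Divisors of 11: 1, 11; μ(11/d) for each: -1, 1.
Σ = − 4^1 + 4^11 = 4194300.
N = 4194300/11 = 381300.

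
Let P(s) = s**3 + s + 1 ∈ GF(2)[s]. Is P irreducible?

Yes

Check for roots in GF(2): P(0) = 1; P(1) = 1.
No roots. A degree-3 polynomial over a field with no linear factor is irreducible.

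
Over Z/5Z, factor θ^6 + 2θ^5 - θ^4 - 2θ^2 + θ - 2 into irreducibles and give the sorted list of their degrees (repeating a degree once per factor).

6

Write h(θ) = θ^6 + 2θ^5 - θ^4 - 2θ^2 + θ - 2.
Roots in Z/5Z: h(0) = 3; h(1) = 4; h(2) = 4; h(3) = 2; h(4) = 3.
Complete factorization: h(θ) = (θ^6 + 2θ^5 - θ^4 - 2θ^2 + θ - 2).
Factor degrees with multiplicity: 6 = 6.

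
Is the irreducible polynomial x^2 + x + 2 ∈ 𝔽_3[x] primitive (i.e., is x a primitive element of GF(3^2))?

Yes

Write f(x) = x^2 + x + 2.
|GF(3^2)^×| = 3^2 − 1 = 8. Prime factorization: 8 = 2^3.
f is primitive ⇔ x has order 8 in GF(3)[x]/(f), i.e. x^(8/q) ≠ 1 for each prime q | 8.
x^(4) mod f = 2.
None equal 1, so x has full order 8; f is primitive.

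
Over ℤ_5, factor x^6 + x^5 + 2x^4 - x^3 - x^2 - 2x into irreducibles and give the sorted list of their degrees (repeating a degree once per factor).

Write f(x) = x^6 + x^5 + 2x^4 - x^3 - x^2 - 2x.
Roots in ℤ_5: f(0) = 0 → root; f(1) = 0 → root; f(2) = 2; f(3) = 2; f(4) = 4.
Linear factors from roots: (x), (x - 1).
Complete factorization: f(x) = (x)·(x - 1)·(x^2 + x + 1)·(x^2 + x + 2).
Factor degrees with multiplicity: 1 + 1 + 2 + 2 = 6.

1, 1, 2, 2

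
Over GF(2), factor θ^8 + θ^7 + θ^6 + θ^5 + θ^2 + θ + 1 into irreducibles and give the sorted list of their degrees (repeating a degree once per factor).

8

Write g(θ) = θ^8 + θ^7 + θ^6 + θ^5 + θ^2 + θ + 1.
Roots in GF(2): g(0) = 1; g(1) = 1.
Complete factorization: g(θ) = (θ^8 + θ^7 + θ^6 + θ^5 + θ^2 + θ + 1).
Factor degrees with multiplicity: 8 = 8.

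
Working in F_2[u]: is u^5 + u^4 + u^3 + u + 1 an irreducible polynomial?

Yes

Write m(u) = u^5 + u^4 + u^3 + u + 1.
Check for roots in F_2: m(0) = 1; m(1) = 1.
No roots, so no linear factors.
Monic irreducibles of degree 2 over GF(2): u^2 + u + 1.
None of them divide m (all give nonzero remainder).
No irreducible factor of degree ≤ 2 exists, so m is irreducible over GF(2).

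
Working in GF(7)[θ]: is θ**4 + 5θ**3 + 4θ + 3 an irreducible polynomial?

No

Write g(θ) = θ**4 + 5θ**3 + 4θ + 3.
Check for roots in GF(7): g(0) = 3; g(1) = 6; g(2) = 4; g(3) = 0 → root; g(4) = 0 → root; g(5) = 6; g(6) = 2.
g(3) = 0, so (θ − 3) divides g(θ); g is reducible.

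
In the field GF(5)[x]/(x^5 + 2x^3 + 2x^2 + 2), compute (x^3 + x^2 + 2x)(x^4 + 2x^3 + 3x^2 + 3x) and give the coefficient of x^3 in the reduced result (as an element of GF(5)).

Multiply in GF(5)[x]: (x^3 + x^2 + 2x)·(x^4 + 2x^3 + 3x^2 + 3x) = x^7 + 3x^6 + 2x^5 + 4x^3 + x^2.
Reduce using x^5 ≡ 3x^3 + 3x^2 + 3 (mod x^5 + 2x^3 + 2x^2 + 2).
Reduced: 2x^4 + 3x^3 + 4x^2 + 4x.

3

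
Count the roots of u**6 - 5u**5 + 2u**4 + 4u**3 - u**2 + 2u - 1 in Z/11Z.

Write f(u) = u**6 - 5u**5 + 2u**4 + 4u**3 - u**2 + 2u - 1.
Evaluate at each of the 11 elements of Z/11Z:
f(0) = 10; f(1) = 2; f(2) = 0 → root; f(3) = 0 → root; f(4) = 10; f(5) = 7; f(6) = 9; f(7) = 9; f(8) = 2; f(9) = 6; f(10) = 0 → root.
Roots: {2, 3, 10}.

3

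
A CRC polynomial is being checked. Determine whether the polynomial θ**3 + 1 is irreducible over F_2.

No

Write f(θ) = θ**3 + 1.
Check for roots in F_2: f(0) = 1; f(1) = 0 → root.
f(1) = 0, so (θ − 1) divides f(θ); f is reducible.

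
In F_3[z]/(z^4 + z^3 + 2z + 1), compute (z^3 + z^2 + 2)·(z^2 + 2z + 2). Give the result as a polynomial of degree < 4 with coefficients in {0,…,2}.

Multiply in F_3[z]: (z^3 + z^2 + 2)·(z^2 + 2z + 2) = z^5 + z^3 + z^2 + z + 1.
Reduce using z^4 ≡ 2z^3 + z + 2 (mod z^4 + z^3 + 2z + 1).
Reduced: 2z^3 + 2z^2 + 2z + 2.

2z^3 + 2z^2 + 2z + 2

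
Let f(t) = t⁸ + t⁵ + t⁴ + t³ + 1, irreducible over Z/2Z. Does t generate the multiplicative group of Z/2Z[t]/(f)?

|GF(2^8)^×| = 2^8 − 1 = 255. Prime factorization: 255 = 3·5·17.
f is primitive ⇔ t has order 255 in GF(2)[t]/(f), i.e. t^(255/q) ≠ 1 for each prime q | 255.
t^(85) mod f = 1
t^(51) mod f = 1
t^(15) mod f = t⁶ + t³ + t² + t.
Since t^(85) = 1, the order of t divides 85 < 255; not primitive.

No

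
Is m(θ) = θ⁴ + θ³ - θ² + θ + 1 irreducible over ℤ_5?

Check for roots in ℤ_5: m(0) = 1; m(1) = 3; m(2) = 3; m(3) = 3; m(4) = 4.
No roots, so no linear factors.
Degree-2 irreducible divisors: test the 10 monic irreducibles of degree 2 over GF(5).
None of them divide m (all give nonzero remainder).
No irreducible factor of degree ≤ 2 exists, so m is irreducible over GF(5).

Yes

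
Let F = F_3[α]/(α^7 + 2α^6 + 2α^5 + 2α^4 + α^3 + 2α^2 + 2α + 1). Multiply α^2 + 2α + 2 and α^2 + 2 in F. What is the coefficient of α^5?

0

Multiply in F_3[α]: (α^2 + 2α + 2)·(α^2 + 2) = α^4 + 2α^3 + α^2 + α + 1.
Reduced: α^4 + 2α^3 + α^2 + α + 1.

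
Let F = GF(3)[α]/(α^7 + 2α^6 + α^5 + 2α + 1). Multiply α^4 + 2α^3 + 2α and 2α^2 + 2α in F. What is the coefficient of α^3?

1

Multiply in GF(3)[α]: (α^4 + 2α^3 + 2α)·(2α^2 + 2α) = 2α^6 + α^4 + α^3 + α^2.
Reduced: 2α^6 + α^4 + α^3 + α^2.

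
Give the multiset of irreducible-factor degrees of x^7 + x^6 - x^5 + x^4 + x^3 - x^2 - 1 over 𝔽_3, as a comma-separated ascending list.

2, 2, 3

Write f(x) = x^7 + x^6 - x^5 + x^4 + x^3 - x^2 - 1.
Roots in 𝔽_3: f(0) = 2; f(1) = 1; f(2) = 2.
Complete factorization: f(x) = (x^2 + 1)^2·(x^3 + x^2 - 1).
Factor degrees with multiplicity: 2 + 2 + 3 = 7.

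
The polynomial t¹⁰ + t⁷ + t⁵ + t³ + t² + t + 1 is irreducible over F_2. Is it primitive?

No

Write f(t) = t¹⁰ + t⁷ + t⁵ + t³ + t² + t + 1.
|GF(2^10)^×| = 2^10 − 1 = 1023. Prime factorization: 1023 = 3·11·31.
f is primitive ⇔ t has order 1023 in GF(2)[t]/(f), i.e. t^(1023/q) ≠ 1 for each prime q | 1023.
t^(341) mod f = 1
t^(93) mod f = t⁹ + t⁸ + t⁶ + t² + 1.
t^(33) mod f = t⁹ + t⁷ + t⁶ + t.
Since t^(341) = 1, the order of t divides 341 < 1023; not primitive.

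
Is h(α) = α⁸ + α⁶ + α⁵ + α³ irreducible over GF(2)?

No

Check for roots in GF(2): h(0) = 0 → root; h(1) = 0 → root.
h(0) = 0, so (α) divides h(α); h is reducible.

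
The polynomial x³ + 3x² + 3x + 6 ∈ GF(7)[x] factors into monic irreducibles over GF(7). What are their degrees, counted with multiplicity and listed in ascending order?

3

Write f(x) = x³ + 3x² + 3x + 6.
Complete factorization: f(x) = (x³ + 3x² + 3x + 6).
Factor degrees with multiplicity: 3 = 3.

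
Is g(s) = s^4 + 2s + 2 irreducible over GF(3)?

Check for roots in GF(3): g(0) = 2; g(1) = 2; g(2) = 1.
No roots, so no linear factors.
Monic irreducibles of degree 2 over GF(3): s^2 + 1, s^2 + s + 2, s^2 + 2s + 2.
None of them divide g (all give nonzero remainder).
No irreducible factor of degree ≤ 2 exists, so g is irreducible over GF(3).

Yes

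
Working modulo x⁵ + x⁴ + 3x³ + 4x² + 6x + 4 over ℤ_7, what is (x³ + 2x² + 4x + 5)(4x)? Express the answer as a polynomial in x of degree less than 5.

4x^4 + x^3 + 2x^2 + 6x

Multiply in ℤ_7[x]: (x³ + 2x² + 4x + 5)·(4x) = 4x⁴ + x³ + 2x² + 6x.
Reduced: 4x⁴ + x³ + 2x² + 6x.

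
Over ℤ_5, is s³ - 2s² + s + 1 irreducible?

Write P(s) = s³ - 2s² + s + 1.
Check for roots in ℤ_5: P(0) = 1; P(1) = 1; P(2) = 3; P(3) = 3; P(4) = 2.
No roots. A degree-3 polynomial over a field with no linear factor is irreducible.

Yes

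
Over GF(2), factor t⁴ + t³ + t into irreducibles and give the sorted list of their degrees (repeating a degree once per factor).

1, 3

Write g(t) = t⁴ + t³ + t.
Roots in GF(2): g(0) = 0 → root; g(1) = 1.
Linear factors from roots: (t).
Complete factorization: g(t) = (t)·(t³ + t² + 1).
Factor degrees with multiplicity: 1 + 3 = 4.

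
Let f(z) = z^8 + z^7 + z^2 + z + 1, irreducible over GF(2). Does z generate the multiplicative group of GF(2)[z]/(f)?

Yes

|GF(2^8)^×| = 2^8 − 1 = 255. Prime factorization: 255 = 3·5·17.
f is primitive ⇔ z has order 255 in GF(2)[z]/(f), i.e. z^(255/q) ≠ 1 for each prime q | 255.
z^(85) mod f = z^7 + z^5 + z^3 + z.
z^(51) mod f = z^6 + z^5 + z^3 + z^2.
z^(15) mod f = z^7 + z^6 + z^5 + z^4 + z^2.
None equal 1, so z has full order 255; f is primitive.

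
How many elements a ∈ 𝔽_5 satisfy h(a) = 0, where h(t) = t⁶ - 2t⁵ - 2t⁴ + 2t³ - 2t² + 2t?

Evaluate at each of the 5 elements of 𝔽_5:
h(0) = 0 → root; h(1) = 4; h(2) = 0 → root; h(3) = 3; h(4) = 0 → root.
Roots: {0, 2, 4}.

3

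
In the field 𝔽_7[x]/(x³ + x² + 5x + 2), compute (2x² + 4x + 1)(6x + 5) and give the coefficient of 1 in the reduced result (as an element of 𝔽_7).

2

Multiply in 𝔽_7[x]: (2x² + 4x + 1)·(6x + 5) = 5x³ + 6x² + 5x + 5.
Reduce using x³ ≡ 6x² + 2x + 5 (mod x³ + x² + 5x + 2).
Reduced: x² + x + 2.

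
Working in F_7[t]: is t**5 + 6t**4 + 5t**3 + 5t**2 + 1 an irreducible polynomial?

Write h(t) = t**5 + 6t**4 + 5t**3 + 5t**2 + 1.
Check for roots in F_7: h(0) = 1; h(1) = 4; h(2) = 0 → root; h(3) = 0 → root; h(4) = 0 → root; h(5) = 3; h(6) = 6.
h(2) = 0, so (t − 2) divides h(t); h is reducible.

No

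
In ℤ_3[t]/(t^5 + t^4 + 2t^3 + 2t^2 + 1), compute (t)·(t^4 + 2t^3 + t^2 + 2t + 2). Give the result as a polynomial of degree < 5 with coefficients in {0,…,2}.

Multiply in ℤ_3[t]: (t)·(t^4 + 2t^3 + t^2 + 2t + 2) = t^5 + 2t^4 + t^3 + 2t^2 + 2t.
Reduce using t^5 ≡ 2t^4 + t^3 + t^2 + 2 (mod t^5 + t^4 + 2t^3 + 2t^2 + 1).
Reduced: t^4 + 2t^3 + 2t + 2.

t^4 + 2t^3 + 2t + 2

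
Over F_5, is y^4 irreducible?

Write f(y) = y^4.
Check for roots in F_5: f(0) = 0 → root; f(1) = 1; f(2) = 1; f(3) = 1; f(4) = 1.
f(0) = 0, so (y) divides f(y); f is reducible.

No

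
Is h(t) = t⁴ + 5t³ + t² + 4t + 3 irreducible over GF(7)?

No

Check for roots in GF(7): h(0) = 3; h(1) = 0 → root; h(2) = 1; h(3) = 2; h(4) = 2; h(5) = 3; h(6) = 3.
h(1) = 0, so (t − 1) divides h(t); h is reducible.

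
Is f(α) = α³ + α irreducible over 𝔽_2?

Check for roots in 𝔽_2: f(0) = 0 → root; f(1) = 0 → root.
f(0) = 0, so (α) divides f(α); f is reducible.

No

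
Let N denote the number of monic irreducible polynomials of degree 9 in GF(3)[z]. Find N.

The number of monic irreducibles of degree 9 over GF(3) is (1/9)·Σ_{d∣9} μ(9/d) 3^d.
Divisors of 9: 1, 3, 9; μ(9/d) for each: 0, -1, 1.
Σ = − 3^3 + 3^9 = 19656.
N = 19656/9 = 2184.

2184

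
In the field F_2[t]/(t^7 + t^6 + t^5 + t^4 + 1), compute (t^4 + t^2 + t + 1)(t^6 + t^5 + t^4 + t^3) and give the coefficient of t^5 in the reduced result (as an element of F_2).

1

Multiply in F_2[t]: (t^4 + t^2 + t + 1)·(t^6 + t^5 + t^4 + t^3) = t^10 + t^9 + t^7 + t^6 + t^5 + t^3.
Reduce using t^7 ≡ t^6 + t^5 + t^4 + 1 (mod t^7 + t^6 + t^5 + t^4 + 1).
Reduced: t^6 + t^5 + t^4 + t + 1.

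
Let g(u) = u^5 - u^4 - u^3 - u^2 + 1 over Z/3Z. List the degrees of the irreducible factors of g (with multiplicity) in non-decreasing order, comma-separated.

5

Roots in Z/3Z: g(0) = 1; g(1) = 2; g(2) = 2.
Complete factorization: g(u) = (u^5 - u^4 - u^3 - u^2 + 1).
Factor degrees with multiplicity: 5 = 5.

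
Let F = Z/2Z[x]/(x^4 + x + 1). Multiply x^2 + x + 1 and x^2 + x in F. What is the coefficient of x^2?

0

Multiply in Z/2Z[x]: (x^2 + x + 1)·(x^2 + x) = x^4 + x.
Reduce using x^4 ≡ x + 1 (mod x^4 + x + 1).
Reduced: 1.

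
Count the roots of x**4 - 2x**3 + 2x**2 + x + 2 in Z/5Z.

1

Write h(x) = x**4 - 2x**3 + 2x**2 + x + 2.
Evaluate at each of the 5 elements of Z/5Z:
h(0) = 2; h(1) = 4; h(2) = 2; h(3) = 0 → root; h(4) = 1.
Roots: {3}.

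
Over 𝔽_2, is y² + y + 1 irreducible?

Write g(y) = y² + y + 1.
Check for roots in 𝔽_2: g(0) = 1; g(1) = 1.
No roots. A degree-2 polynomial over a field with no linear factor is irreducible.

Yes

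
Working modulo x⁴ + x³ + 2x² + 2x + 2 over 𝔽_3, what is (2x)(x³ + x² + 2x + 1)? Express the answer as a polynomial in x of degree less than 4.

Multiply in 𝔽_3[x]: (2x)·(x³ + x² + 2x + 1) = 2x⁴ + 2x³ + x² + 2x.
Reduce using x⁴ ≡ 2x³ + x² + x + 1 (mod x⁴ + x³ + 2x² + 2x + 2).
Reduced: x + 2.

x + 2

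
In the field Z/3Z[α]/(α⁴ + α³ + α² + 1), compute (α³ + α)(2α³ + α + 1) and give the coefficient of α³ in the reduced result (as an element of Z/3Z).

Multiply in Z/3Z[α]: (α³ + α)·(2α³ + α + 1) = 2α⁶ + α³ + α² + α.
Reduce using α⁴ ≡ 2α³ + 2α² + 2 (mod α⁴ + α³ + α² + 1).
Reduced: 2α².

0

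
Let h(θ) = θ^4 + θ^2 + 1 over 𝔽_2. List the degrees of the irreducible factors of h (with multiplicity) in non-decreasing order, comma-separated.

2, 2

Roots in 𝔽_2: h(0) = 1; h(1) = 1.
Complete factorization: h(θ) = (θ^2 + θ + 1)^2.
Factor degrees with multiplicity: 2 + 2 = 4.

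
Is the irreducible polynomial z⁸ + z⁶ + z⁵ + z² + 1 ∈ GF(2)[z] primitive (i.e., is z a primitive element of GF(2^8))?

Write f(z) = z⁸ + z⁶ + z⁵ + z² + 1.
|GF(2^8)^×| = 2^8 − 1 = 255. Prime factorization: 255 = 3·5·17.
f is primitive ⇔ z has order 255 in GF(2)[z]/(f), i.e. z^(255/q) ≠ 1 for each prime q | 255.
z^(85) mod f = z⁷ + z³ + 1.
z^(51) mod f = z⁶ + z⁵ + 1.
z^(15) mod f = z⁷ + z⁶ + z⁵ + z⁴ + z² + z + 1.
None equal 1, so z has full order 255; f is primitive.

Yes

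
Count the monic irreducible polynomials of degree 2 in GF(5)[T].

By the necklace-counting formula, N_5(2) = (1/2) Σ_{d|2} μ(2/d)·5^d.
Divisors of 2: 1, 2; μ(2/d) for each: -1, 1.
Σ = − 5^1 + 5^2 = 20.
N = 20/2 = 10.

10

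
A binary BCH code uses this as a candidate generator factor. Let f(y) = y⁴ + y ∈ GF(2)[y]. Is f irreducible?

Check for roots in GF(2): f(0) = 0 → root; f(1) = 0 → root.
f(0) = 0, so (y) divides f(y); f is reducible.

No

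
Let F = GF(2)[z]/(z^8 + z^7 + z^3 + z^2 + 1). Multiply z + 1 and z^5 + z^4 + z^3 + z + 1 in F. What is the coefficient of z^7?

Multiply in GF(2)[z]: (z + 1)·(z^5 + z^4 + z^3 + z + 1) = z^6 + z^3 + z^2 + 1.
Reduced: z^6 + z^3 + z^2 + 1.

0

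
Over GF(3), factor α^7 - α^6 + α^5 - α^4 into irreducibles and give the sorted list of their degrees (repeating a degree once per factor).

1, 1, 1, 1, 1, 2

Write h(α) = α^7 - α^6 + α^5 - α^4.
Roots in GF(3): h(0) = 0 → root; h(1) = 0 → root; h(2) = 2.
Linear factors from roots: (α), (α - 1).
Complete factorization: h(α) = (α - 1)·(α)^4·(α^2 + 1).
Factor degrees with multiplicity: 1 + 1 + 1 + 1 + 1 + 2 = 7.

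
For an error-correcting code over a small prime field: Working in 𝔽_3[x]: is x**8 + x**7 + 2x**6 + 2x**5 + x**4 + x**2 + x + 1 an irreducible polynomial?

Write P(x) = x**8 + x**7 + 2x**6 + 2x**5 + x**4 + x**2 + x + 1.
Check for roots in 𝔽_3: P(0) = 1; P(1) = 1; P(2) = 2.
No roots, so no linear factors.
Monic irreducibles of degree 2 over GF(3): x**2 + 1, x**2 + x + 2, x**2 + 2x + 2.
None of them divide P (all give nonzero remainder).
Degree-3 irreducible divisors: test the 8 monic irreducibles of degree 3 over GF(3).
None of them divide P (all give nonzero remainder).
Degree-4 irreducible divisors: test the 18 monic irreducibles of degree 4 over GF(3).
None of them divide P (all give nonzero remainder).
No irreducible factor of degree ≤ 4 exists, so P is irreducible over GF(3).

Yes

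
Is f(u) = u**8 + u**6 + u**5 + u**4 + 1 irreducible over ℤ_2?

Check for roots in ℤ_2: f(0) = 1; f(1) = 1.
No roots, so no linear factors.
Monic irreducibles of degree 2 over GF(2): u**2 + u + 1.
None of them divide f (all give nonzero remainder).
Monic irreducibles of degree 3 over GF(2): u**3 + u + 1, u**3 + u**2 + 1.
None of them divide f (all give nonzero remainder).
Monic irreducibles of degree 4 over GF(2): u**4 + u + 1, u**4 + u**3 + 1, u**4 + u**3 + u**2 + u + 1.
None of them divide f (all give nonzero remainder).
No irreducible factor of degree ≤ 4 exists, so f is irreducible over GF(2).

Yes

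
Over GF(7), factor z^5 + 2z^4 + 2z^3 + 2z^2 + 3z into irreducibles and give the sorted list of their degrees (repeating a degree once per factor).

Write f(z) = z^5 + 2z^4 + 2z^3 + 2z^2 + 3z.
Linear factors from roots: (z), (z + 3), (z + 2).
Complete factorization: f(z) = (z)·(z + 3)·(z + 2)^3.
Factor degrees with multiplicity: 1 + 1 + 1 + 1 + 1 = 5.

1, 1, 1, 1, 1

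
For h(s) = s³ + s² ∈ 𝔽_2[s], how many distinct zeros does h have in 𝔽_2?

2

Evaluate at each of the 2 elements of 𝔽_2:
h(0) = 0 → root; h(1) = 0 → root.
Roots: {0, 1}.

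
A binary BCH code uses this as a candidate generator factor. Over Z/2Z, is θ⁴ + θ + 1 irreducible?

Yes

Write m(θ) = θ⁴ + θ + 1.
Check for roots in Z/2Z: m(0) = 1; m(1) = 1.
No roots, so no linear factors.
Monic irreducibles of degree 2 over GF(2): θ² + θ + 1.
None of them divide m (all give nonzero remainder).
No irreducible factor of degree ≤ 2 exists, so m is irreducible over GF(2).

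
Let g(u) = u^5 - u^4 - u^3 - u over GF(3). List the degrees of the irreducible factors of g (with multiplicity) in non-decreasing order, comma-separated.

1, 1, 3

Roots in GF(3): g(0) = 0 → root; g(1) = 1; g(2) = 0 → root.
Linear factors from roots: (u), (u + 1).
Complete factorization: g(u) = (u)·(u + 1)·(u^3 + u^2 + u - 1).
Factor degrees with multiplicity: 1 + 1 + 3 = 5.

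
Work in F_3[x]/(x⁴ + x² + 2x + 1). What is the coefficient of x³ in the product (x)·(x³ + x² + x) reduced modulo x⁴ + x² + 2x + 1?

Multiply in F_3[x]: (x)·(x³ + x² + x) = x⁴ + x³ + x².
Reduce using x⁴ ≡ 2x² + x + 2 (mod x⁴ + x² + 2x + 1).
Reduced: x³ + x + 2.

1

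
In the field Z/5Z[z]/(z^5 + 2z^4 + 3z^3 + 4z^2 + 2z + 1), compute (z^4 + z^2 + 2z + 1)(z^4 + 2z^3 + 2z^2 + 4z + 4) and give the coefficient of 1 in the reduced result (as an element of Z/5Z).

Multiply in Z/5Z[z]: (z^4 + z^2 + 2z + 1)·(z^4 + 2z^3 + 2z^2 + 4z + 4) = z^8 + 2z^7 + 3z^6 + 3z^5 + z^4 + 4z^2 + 2z + 4.
Reduce using z^5 ≡ 3z^4 + 2z^3 + z^2 + 3z + 4 (mod z^5 + 2z^4 + 3z^3 + 4z^2 + 2z + 1).
Reduced: z^4 + 2z^3 + 3z^2 + 4z.

0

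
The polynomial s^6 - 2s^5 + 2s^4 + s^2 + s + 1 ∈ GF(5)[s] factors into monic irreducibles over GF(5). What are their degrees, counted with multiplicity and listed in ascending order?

6

Write g(s) = s^6 - 2s^5 + 2s^4 + s^2 + s + 1.
Roots in GF(5): g(0) = 1; g(1) = 4; g(2) = 4; g(3) = 3; g(4) = 1.
Complete factorization: g(s) = (s^6 - 2s^5 + 2s^4 + s^2 + s + 1).
Factor degrees with multiplicity: 6 = 6.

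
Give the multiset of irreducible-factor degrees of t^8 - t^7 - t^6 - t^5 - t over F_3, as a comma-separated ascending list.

Write f(t) = t^8 - t^7 - t^6 - t^5 - t.
Roots in F_3: f(0) = 0 → root; f(1) = 0 → root; f(2) = 0 → root.
Linear factors from roots: (t), (t - 1), (t + 1).
Complete factorization: f(t) = (t)·(t - 1)·(t + 1)^2·(t^2 - t - 1)^2.
Factor degrees with multiplicity: 1 + 1 + 1 + 1 + 2 + 2 = 8.

1, 1, 1, 1, 2, 2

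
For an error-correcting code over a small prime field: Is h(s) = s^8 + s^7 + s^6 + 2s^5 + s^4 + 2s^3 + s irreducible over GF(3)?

No

Check for roots in GF(3): h(0) = 0 → root; h(1) = 0 → root; h(2) = 0 → root.
h(0) = 0, so (s) divides h(s); h is reducible.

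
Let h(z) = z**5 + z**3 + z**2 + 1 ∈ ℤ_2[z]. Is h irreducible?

No

Check for roots in ℤ_2: h(0) = 1; h(1) = 0 → root.
h(1) = 0, so (z − 1) divides h(z); h is reducible.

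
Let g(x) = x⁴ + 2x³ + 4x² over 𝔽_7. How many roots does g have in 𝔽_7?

Evaluate at each of the 7 elements of 𝔽_7:
g(0) = 0 → root; g(1) = 0 → root; g(2) = 6; g(3) = 3; g(4) = 0 → root; g(5) = 2; g(6) = 3.
Roots: {0, 1, 4}.

3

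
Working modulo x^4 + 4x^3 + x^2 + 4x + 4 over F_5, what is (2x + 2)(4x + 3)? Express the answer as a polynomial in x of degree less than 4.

3x^2 + 4x + 1

Multiply in F_5[x]: (2x + 2)·(4x + 3) = 3x^2 + 4x + 1.
Reduced: 3x^2 + 4x + 1.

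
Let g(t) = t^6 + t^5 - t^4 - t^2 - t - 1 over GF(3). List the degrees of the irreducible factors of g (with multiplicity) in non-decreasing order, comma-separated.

6

Roots in GF(3): g(0) = 2; g(1) = 1; g(2) = 1.
Complete factorization: g(t) = (t^6 + t^5 - t^4 - t^2 - t - 1).
Factor degrees with multiplicity: 6 = 6.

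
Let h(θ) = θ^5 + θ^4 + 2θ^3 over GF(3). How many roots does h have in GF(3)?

1

Evaluate at each of the 3 elements of GF(3):
h(0) = 0 → root; h(1) = 1; h(2) = 1.
Roots: {0}.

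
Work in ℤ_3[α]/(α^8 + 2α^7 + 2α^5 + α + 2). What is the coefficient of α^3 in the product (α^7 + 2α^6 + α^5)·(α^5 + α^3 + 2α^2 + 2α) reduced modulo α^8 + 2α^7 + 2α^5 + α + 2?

1

Multiply in ℤ_3[α]: (α^7 + 2α^6 + α^5)·(α^5 + α^3 + 2α^2 + 2α) = α^12 + 2α^11 + 2α^10 + α^9 + α^8 + 2α^6.
Reduce using α^8 ≡ α^7 + α^5 + 2α + 1 (mod α^8 + 2α^7 + 2α^5 + α + 2).
Reduced: α^7 + α^5 + α^4 + α^3 + α^2 + 2α + 2.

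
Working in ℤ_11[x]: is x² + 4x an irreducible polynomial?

Write m(x) = x² + 4x.
Check each element of ℤ_11 for a root: m(0)=0, m(1)=5, m(2)=1, m(3)=10, m(4)=10, m(5)=1, m(6)=5, m(7)=0, m(8)=8, m(9)=7, m(10)=8.
m(0) = 0, so (x) divides m(x); m is reducible.

No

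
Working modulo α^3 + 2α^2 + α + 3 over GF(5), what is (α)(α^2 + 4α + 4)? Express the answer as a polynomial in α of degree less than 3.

2α^2 + 3α + 2

Multiply in GF(5)[α]: (α)·(α^2 + 4α + 4) = α^3 + 4α^2 + 4α.
Reduce using α^3 ≡ 3α^2 + 4α + 2 (mod α^3 + 2α^2 + α + 3).
Reduced: 2α^2 + 3α + 2.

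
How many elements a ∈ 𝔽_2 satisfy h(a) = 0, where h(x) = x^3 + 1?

1

Evaluate at each of the 2 elements of 𝔽_2:
h(0) = 1; h(1) = 0 → root.
Roots: {1}.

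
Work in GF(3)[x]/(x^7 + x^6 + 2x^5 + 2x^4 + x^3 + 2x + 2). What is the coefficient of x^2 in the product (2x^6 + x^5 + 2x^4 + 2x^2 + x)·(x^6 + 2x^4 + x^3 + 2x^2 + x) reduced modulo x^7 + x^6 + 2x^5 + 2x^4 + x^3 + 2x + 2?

Multiply in GF(3)[x]: (2x^6 + x^5 + 2x^4 + 2x^2 + x)·(x^6 + 2x^4 + x^3 + 2x^2 + x) = 2x^12 + x^11 + x^9 + 2x^8 + x^7 + 2x^4 + x^3 + x^2.
Reduce using x^7 ≡ 2x^6 + x^5 + x^4 + 2x^3 + x + 1 (mod x^7 + x^6 + 2x^5 + 2x^4 + x^3 + 2x + 2).
Reduced: 2x^4 + 2x^3 + x + 1.

0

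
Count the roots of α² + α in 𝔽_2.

Write h(α) = α² + α.
Evaluate at each of the 2 elements of 𝔽_2:
h(0) = 0 → root; h(1) = 0 → root.
Roots: {0, 1}.

2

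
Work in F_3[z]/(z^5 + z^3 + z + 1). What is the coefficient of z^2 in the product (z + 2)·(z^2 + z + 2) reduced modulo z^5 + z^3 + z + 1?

Multiply in F_3[z]: (z + 2)·(z^2 + z + 2) = z^3 + z + 1.
Reduced: z^3 + z + 1.

0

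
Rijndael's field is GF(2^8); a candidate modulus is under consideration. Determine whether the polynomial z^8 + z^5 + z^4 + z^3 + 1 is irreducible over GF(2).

Yes

Write f(z) = z^8 + z^5 + z^4 + z^3 + 1.
Check for roots in GF(2): f(0) = 1; f(1) = 1.
No roots, so no linear factors.
Monic irreducibles of degree 2 over GF(2): z^2 + z + 1.
None of them divide f (all give nonzero remainder).
Monic irreducibles of degree 3 over GF(2): z^3 + z + 1, z^3 + z^2 + 1.
None of them divide f (all give nonzero remainder).
Monic irreducibles of degree 4 over GF(2): z^4 + z + 1, z^4 + z^3 + 1, z^4 + z^3 + z^2 + z + 1.
None of them divide f (all give nonzero remainder).
No irreducible factor of degree ≤ 4 exists, so f is irreducible over GF(2).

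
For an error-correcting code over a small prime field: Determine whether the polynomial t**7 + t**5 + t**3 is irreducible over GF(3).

Write h(t) = t**7 + t**5 + t**3.
Check for roots in GF(3): h(0) = 0 → root; h(1) = 0 → root; h(2) = 0 → root.
h(0) = 0, so (t) divides h(t); h is reducible.

No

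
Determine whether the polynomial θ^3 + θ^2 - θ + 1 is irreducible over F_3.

Yes

Write h(θ) = θ^3 + θ^2 - θ + 1.
Check for roots in F_3: h(0) = 1; h(1) = 2; h(2) = 2.
No roots. A degree-3 polynomial over a field with no linear factor is irreducible.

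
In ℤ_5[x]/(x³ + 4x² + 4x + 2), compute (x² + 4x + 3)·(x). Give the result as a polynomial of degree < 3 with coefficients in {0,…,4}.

Multiply in ℤ_5[x]: (x² + 4x + 3)·(x) = x³ + 4x² + 3x.
Reduce using x³ ≡ x² + x + 3 (mod x³ + 4x² + 4x + 2).
Reduced: 4x + 3.

4x + 3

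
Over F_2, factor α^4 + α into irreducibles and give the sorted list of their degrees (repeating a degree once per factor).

Write f(α) = α^4 + α.
Roots in F_2: f(0) = 0 → root; f(1) = 0 → root.
Linear factors from roots: (α), (α + 1).
Complete factorization: f(α) = (α)·(α + 1)·(α^2 + α + 1).
Factor degrees with multiplicity: 1 + 1 + 2 = 4.

1, 1, 2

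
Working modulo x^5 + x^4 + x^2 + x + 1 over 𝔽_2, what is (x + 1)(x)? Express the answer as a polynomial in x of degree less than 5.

x^2 + x

Multiply in 𝔽_2[x]: (x + 1)·(x) = x^2 + x.
Reduced: x^2 + x.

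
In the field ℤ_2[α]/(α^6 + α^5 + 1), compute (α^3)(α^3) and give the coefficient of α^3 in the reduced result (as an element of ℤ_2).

0

Multiply in ℤ_2[α]: (α^3)·(α^3) = α^6.
Reduce using α^6 ≡ α^5 + 1 (mod α^6 + α^5 + 1).
Reduced: α^5 + 1.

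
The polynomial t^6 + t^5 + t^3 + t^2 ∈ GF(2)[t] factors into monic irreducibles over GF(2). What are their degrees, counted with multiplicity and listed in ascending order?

Write h(t) = t^6 + t^5 + t^3 + t^2.
Roots in GF(2): h(0) = 0 → root; h(1) = 0 → root.
Linear factors from roots: (t), (t + 1).
Complete factorization: h(t) = (t)^2·(t + 1)^2·(t^2 + t + 1).
Factor degrees with multiplicity: 1 + 1 + 1 + 1 + 2 = 6.

1, 1, 1, 1, 2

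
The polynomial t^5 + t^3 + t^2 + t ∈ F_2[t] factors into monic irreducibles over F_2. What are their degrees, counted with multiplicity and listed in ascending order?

Write h(t) = t^5 + t^3 + t^2 + t.
Roots in F_2: h(0) = 0 → root; h(1) = 0 → root.
Linear factors from roots: (t), (t + 1).
Complete factorization: h(t) = (t)·(t + 1)·(t^3 + t^2 + 1).
Factor degrees with multiplicity: 1 + 1 + 3 = 5.

1, 1, 3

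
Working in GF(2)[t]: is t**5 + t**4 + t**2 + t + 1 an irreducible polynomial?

Yes

Write h(t) = t**5 + t**4 + t**2 + t + 1.
Check for roots in GF(2): h(0) = 1; h(1) = 1.
No roots, so no linear factors.
Monic irreducibles of degree 2 over GF(2): t**2 + t + 1.
None of them divide h (all give nonzero remainder).
No irreducible factor of degree ≤ 2 exists, so h is irreducible over GF(2).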